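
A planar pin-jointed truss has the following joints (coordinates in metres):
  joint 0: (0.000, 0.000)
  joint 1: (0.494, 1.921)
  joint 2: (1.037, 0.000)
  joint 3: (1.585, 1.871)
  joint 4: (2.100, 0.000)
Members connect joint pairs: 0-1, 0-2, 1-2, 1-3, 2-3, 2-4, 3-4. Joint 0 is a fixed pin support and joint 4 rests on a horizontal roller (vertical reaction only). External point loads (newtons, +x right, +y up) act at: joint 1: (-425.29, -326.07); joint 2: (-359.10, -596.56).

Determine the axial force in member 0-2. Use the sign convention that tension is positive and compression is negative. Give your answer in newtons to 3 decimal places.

N=5 nodes, M=7 members, R=3 reactions → 2N=10, M+R=10
member 0 (0-1): L=1.9835, (cx,cy)=(0.2491,0.9685)
member 1 (0-2): L=1.0370, (cx,cy)=(1.0000,0.0000)
member 2 (1-2): L=1.9963, (cx,cy)=(0.2720,-0.9623)
member 3 (1-3): L=1.0921, (cx,cy)=(0.9990,-0.0458)
member 4 (2-3): L=1.9496, (cx,cy)=(0.2811,0.9597)
member 5 (2-4): L=1.0630, (cx,cy)=(1.0000,0.0000)
member 6 (3-4): L=1.9406, (cx,cy)=(0.2654,-0.9641)
solve A·x = −loads:
  F[0-1] = -970.9739 N (compression)
  F[0-2] = -542.5645 N (compression)
  F[1-2] = +637.9041 N (tension)
  F[1-3] = +9.9603 N (tension)
  F[2-3] = -18.0184 N (compression)
  F[2-4] = -4.8852 N (compression)
  F[3-4] = +18.4081 N (tension)
  Rx@0 = +784.3900 N
  Ry@0 = +940.3780 N
  Ry@4 = -17.7480 N

-542.565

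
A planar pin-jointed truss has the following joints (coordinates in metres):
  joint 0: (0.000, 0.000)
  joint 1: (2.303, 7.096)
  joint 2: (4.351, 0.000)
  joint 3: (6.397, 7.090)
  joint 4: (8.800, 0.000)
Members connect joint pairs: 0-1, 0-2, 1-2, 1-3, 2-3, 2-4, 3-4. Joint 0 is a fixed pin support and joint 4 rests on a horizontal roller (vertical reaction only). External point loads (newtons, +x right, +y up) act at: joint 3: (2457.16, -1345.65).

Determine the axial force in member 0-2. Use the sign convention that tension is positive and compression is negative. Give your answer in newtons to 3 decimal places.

1933.911

N=5 nodes, M=7 members, R=3 reactions → 2N=10, M+R=10
member 0 (0-1): L=7.4604, (cx,cy)=(0.3087,0.9512)
member 1 (0-2): L=4.3510, (cx,cy)=(1.0000,0.0000)
member 2 (1-2): L=7.3856, (cx,cy)=(0.2773,-0.9608)
member 3 (1-3): L=4.0940, (cx,cy)=(1.0000,-0.0015)
member 4 (2-3): L=7.3793, (cx,cy)=(0.2773,0.9608)
member 5 (2-4): L=4.4490, (cx,cy)=(1.0000,0.0000)
member 6 (3-4): L=7.4862, (cx,cy)=(0.3210,-0.9471)
solve A·x = −loads:
  F[0-1] = +1695.0196 N (tension)
  F[0-2] = +1933.9107 N (tension)
  F[1-2] = -1679.5482 N (compression)
  F[1-3] = +988.9811 N (tension)
  F[2-3] = +1679.5313 N (tension)
  F[2-4] = +1002.5102 N (tension)
  F[3-4] = -3123.1571 N (compression)
  Rx@0 = -2457.1600 N
  Ry@0 = -1612.2349 N
  Ry@4 = +2957.8849 N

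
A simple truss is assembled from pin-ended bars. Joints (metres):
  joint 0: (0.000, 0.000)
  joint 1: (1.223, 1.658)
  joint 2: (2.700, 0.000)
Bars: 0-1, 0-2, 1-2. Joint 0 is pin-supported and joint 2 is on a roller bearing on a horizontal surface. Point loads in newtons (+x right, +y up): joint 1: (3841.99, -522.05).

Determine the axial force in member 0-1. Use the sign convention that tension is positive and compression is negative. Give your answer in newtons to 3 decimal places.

N=3 nodes, M=3 members, R=3 reactions → 2N=6, M+R=6
member 0 (0-1): L=2.0603, (cx,cy)=(0.5936,0.8048)
member 1 (0-2): L=2.7000, (cx,cy)=(1.0000,0.0000)
member 2 (1-2): L=2.2205, (cx,cy)=(0.6652,-0.7467)
solve A·x = −loads:
  F[0-1] = +2576.8051 N (tension)
  F[0-2] = +2312.3653 N (tension)
  F[1-2] = -3476.3311 N (compression)
  Rx@0 = -3841.9900 N
  Ry@0 = -2073.6858 N
  Ry@2 = +2595.7358 N

2576.805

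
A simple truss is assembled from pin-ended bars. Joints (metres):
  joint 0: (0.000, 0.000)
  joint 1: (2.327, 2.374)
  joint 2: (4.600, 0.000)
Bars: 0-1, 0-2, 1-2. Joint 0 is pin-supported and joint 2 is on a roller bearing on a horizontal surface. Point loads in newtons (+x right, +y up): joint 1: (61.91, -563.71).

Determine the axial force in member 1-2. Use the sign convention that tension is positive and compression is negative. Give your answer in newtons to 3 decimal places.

N=3 nodes, M=3 members, R=3 reactions → 2N=6, M+R=6
member 0 (0-1): L=3.3243, (cx,cy)=(0.7000,0.7141)
member 1 (0-2): L=4.6000, (cx,cy)=(1.0000,0.0000)
member 2 (1-2): L=3.2867, (cx,cy)=(0.6916,-0.7223)
solve A·x = −loads:
  F[0-1] = -345.3036 N (compression)
  F[0-2] = +303.6233 N (tension)
  F[1-2] = -439.0317 N (compression)
  Rx@0 = -61.9100 N
  Ry@0 = +246.5953 N
  Ry@2 = +317.1147 N

-439.032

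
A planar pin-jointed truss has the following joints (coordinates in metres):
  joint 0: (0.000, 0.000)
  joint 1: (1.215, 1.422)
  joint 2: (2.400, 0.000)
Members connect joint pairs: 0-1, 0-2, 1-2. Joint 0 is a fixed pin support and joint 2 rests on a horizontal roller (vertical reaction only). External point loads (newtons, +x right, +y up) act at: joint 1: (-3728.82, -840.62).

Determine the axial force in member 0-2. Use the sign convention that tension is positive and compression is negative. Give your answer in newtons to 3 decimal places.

-1486.468

N=3 nodes, M=3 members, R=3 reactions → 2N=6, M+R=6
member 0 (0-1): L=1.8704, (cx,cy)=(0.6496,0.7603)
member 1 (0-2): L=2.4000, (cx,cy)=(1.0000,0.0000)
member 2 (1-2): L=1.8510, (cx,cy)=(0.6402,-0.7682)
solve A·x = −loads:
  F[0-1] = -3451.8867 N (compression)
  F[0-2] = -1486.4683 N (compression)
  F[1-2] = +2321.9377 N (tension)
  Rx@0 = +3728.8200 N
  Ry@0 = +2624.3820 N
  Ry@2 = -1783.7620 N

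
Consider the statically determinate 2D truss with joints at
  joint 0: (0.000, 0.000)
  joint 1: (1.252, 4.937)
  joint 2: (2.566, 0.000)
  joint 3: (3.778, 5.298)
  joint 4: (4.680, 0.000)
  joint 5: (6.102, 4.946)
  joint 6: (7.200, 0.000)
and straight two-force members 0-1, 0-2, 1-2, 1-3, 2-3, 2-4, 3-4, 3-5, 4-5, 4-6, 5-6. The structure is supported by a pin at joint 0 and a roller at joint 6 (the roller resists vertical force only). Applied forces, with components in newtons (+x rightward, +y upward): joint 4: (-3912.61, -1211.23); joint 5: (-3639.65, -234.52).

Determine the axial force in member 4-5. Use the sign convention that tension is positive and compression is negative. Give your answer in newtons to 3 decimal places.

N=7 nodes, M=11 members, R=3 reactions → 2N=14, M+R=14
member 0 (0-1): L=5.0933, (cx,cy)=(0.2458,0.9693)
member 1 (0-2): L=2.5660, (cx,cy)=(1.0000,0.0000)
member 2 (1-2): L=5.1089, (cx,cy)=(0.2572,-0.9664)
member 3 (1-3): L=2.5517, (cx,cy)=(0.9899,0.1415)
member 4 (2-3): L=5.4349, (cx,cy)=(0.2230,0.9748)
member 5 (2-4): L=2.1140, (cx,cy)=(1.0000,0.0000)
member 6 (3-4): L=5.3742, (cx,cy)=(0.1678,-0.9858)
member 7 (3-5): L=2.3505, (cx,cy)=(0.9887,-0.1498)
member 8 (4-5): L=5.1464, (cx,cy)=(0.2763,0.9611)
member 9 (4-6): L=2.5200, (cx,cy)=(1.0000,0.0000)
member 10 (5-6): L=5.0664, (cx,cy)=(0.2167,-0.9762)
solve A·x = −loads:
  F[0-1] = -3053.6267 N (compression)
  F[0-2] = -6801.6351 N (compression)
  F[1-2] = +2843.7973 N (tension)
  F[1-3] = -1497.1070 N (compression)
  F[2-3] = -2819.1199 N (compression)
  F[2-4] = -5441.5345 N (compression)
  F[3-4] = +3414.8808 N (tension)
  F[3-5] = -2714.4825 N (compression)
  F[4-5] = -2242.5149 N (compression)
  F[4-6] = -336.1448 N (compression)
  F[5-6] = +1551.0451 N (tension)
  Rx@0 = +7552.2600 N
  Ry@0 = +2959.9321 N
  Ry@6 = -1514.1821 N

-2242.515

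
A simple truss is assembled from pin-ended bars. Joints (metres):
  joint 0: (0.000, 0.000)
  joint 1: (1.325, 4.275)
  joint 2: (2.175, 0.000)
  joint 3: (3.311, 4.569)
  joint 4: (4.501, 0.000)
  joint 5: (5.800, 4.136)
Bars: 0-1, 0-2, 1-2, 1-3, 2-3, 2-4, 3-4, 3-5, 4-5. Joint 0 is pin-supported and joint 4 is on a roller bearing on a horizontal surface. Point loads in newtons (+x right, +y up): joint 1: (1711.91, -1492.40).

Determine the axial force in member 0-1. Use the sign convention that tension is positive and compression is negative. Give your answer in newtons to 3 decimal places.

599.770

N=6 nodes, M=9 members, R=3 reactions → 2N=12, M+R=12
member 0 (0-1): L=4.4756, (cx,cy)=(0.2960,0.9552)
member 1 (0-2): L=2.1750, (cx,cy)=(1.0000,0.0000)
member 2 (1-2): L=4.3587, (cx,cy)=(0.1950,-0.9808)
member 3 (1-3): L=2.0076, (cx,cy)=(0.9892,0.1464)
member 4 (2-3): L=4.7081, (cx,cy)=(0.2413,0.9705)
member 5 (2-4): L=2.3260, (cx,cy)=(1.0000,0.0000)
member 6 (3-4): L=4.7214, (cx,cy)=(0.2520,-0.9677)
member 7 (3-5): L=2.5264, (cx,cy)=(0.9852,-0.1714)
member 8 (4-5): L=4.3352, (cx,cy)=(0.2996,0.9541)
solve A·x = −loads:
  F[0-1] = +599.7703 N (tension)
  F[0-2] = +1534.3493 N (tension)
  F[1-2] = -2270.4691 N (compression)
  F[1-3] = -1103.4743 N (compression)
  F[2-3] = +2294.6760 N (tension)
  F[2-4] = +537.9051 N (tension)
  F[3-4] = -2134.1841 N (compression)
  F[3-5] = -0.0000 N (compression)
  F[4-5] = +0.0000 N (tension)
  Rx@0 = -1711.9100 N
  Ry@0 = -572.8844 N
  Ry@4 = +2065.2844 N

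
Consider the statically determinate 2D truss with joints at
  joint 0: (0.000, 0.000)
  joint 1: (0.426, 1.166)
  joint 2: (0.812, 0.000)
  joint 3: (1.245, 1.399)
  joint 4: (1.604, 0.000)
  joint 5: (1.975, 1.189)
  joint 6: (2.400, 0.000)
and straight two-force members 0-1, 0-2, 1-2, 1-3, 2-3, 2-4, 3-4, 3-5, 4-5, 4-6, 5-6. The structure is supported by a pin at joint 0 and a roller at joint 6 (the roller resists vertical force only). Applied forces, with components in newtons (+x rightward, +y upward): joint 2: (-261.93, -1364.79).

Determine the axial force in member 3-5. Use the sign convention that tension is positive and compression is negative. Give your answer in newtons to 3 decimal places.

-295.172

N=7 nodes, M=11 members, R=3 reactions → 2N=14, M+R=14
member 0 (0-1): L=1.2414, (cx,cy)=(0.3432,0.9393)
member 1 (0-2): L=0.8120, (cx,cy)=(1.0000,0.0000)
member 2 (1-2): L=1.2282, (cx,cy)=(0.3143,-0.9493)
member 3 (1-3): L=0.8515, (cx,cy)=(0.9618,0.2736)
member 4 (2-3): L=1.4645, (cx,cy)=(0.2957,0.9553)
member 5 (2-4): L=0.7920, (cx,cy)=(1.0000,0.0000)
member 6 (3-4): L=1.4443, (cx,cy)=(0.2486,-0.9686)
member 7 (3-5): L=0.7596, (cx,cy)=(0.9610,-0.2765)
member 8 (4-5): L=1.2455, (cx,cy)=(0.2979,0.9546)
member 9 (4-6): L=0.7960, (cx,cy)=(1.0000,0.0000)
member 10 (5-6): L=1.2627, (cx,cy)=(0.3366,-0.9417)
solve A·x = −loads:
  F[0-1] = -961.4183 N (compression)
  F[0-2] = +67.9957 N (tension)
  F[1-2] = +778.9952 N (tension)
  F[1-3] = -597.5492 N (compression)
  F[2-3] = +654.5281 N (tension)
  F[2-4] = +381.2193 N (tension)
  F[3-4] = -392.4677 N (compression)
  F[3-5] = -295.1723 N (compression)
  F[4-5] = +398.2269 N (tension)
  F[4-6] = +165.0508 N (tension)
  F[5-6] = -490.3657 N (compression)
  Rx@0 = +261.9300 N
  Ry@0 = +903.0361 N
  Ry@6 = +461.7539 N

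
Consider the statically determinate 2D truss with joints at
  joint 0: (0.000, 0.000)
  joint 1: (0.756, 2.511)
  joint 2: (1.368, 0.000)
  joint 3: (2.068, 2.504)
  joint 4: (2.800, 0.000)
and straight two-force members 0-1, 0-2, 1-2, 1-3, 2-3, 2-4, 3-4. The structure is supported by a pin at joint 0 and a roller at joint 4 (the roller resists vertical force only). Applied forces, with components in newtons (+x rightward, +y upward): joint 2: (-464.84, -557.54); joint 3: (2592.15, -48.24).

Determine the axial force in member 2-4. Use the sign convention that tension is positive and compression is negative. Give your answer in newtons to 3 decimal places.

N=5 nodes, M=7 members, R=3 reactions → 2N=10, M+R=10
member 0 (0-1): L=2.6223, (cx,cy)=(0.2883,0.9575)
member 1 (0-2): L=1.3680, (cx,cy)=(1.0000,0.0000)
member 2 (1-2): L=2.5845, (cx,cy)=(0.2368,-0.9716)
member 3 (1-3): L=1.3120, (cx,cy)=(1.0000,-0.0053)
member 4 (2-3): L=2.6000, (cx,cy)=(0.2692,0.9631)
member 5 (2-4): L=1.4320, (cx,cy)=(1.0000,0.0000)
member 6 (3-4): L=2.6088, (cx,cy)=(0.2806,-0.9598)
solve A·x = −loads:
  F[0-1] = +2109.9530 N (tension)
  F[0-2] = +1519.0267 N (tension)
  F[1-2] = -2085.5645 N (compression)
  F[1-3] = +1102.1520 N (tension)
  F[2-3] = +2682.8520 N (tension)
  F[2-4] = +767.7082 N (tension)
  F[3-4] = -2736.0624 N (compression)
  Rx@0 = -2127.3100 N
  Ry@0 = -2020.3695 N
  Ry@4 = +2626.1495 N

767.708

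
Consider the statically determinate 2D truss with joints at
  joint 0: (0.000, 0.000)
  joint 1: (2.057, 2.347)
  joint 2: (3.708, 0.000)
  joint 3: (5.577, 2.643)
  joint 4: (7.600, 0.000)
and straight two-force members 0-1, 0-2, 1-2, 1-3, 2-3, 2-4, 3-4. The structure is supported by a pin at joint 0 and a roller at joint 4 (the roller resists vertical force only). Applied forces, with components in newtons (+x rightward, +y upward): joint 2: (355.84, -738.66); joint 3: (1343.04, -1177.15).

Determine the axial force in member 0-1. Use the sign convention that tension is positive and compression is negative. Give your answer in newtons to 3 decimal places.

N=5 nodes, M=7 members, R=3 reactions → 2N=10, M+R=10
member 0 (0-1): L=3.1208, (cx,cy)=(0.6591,0.7520)
member 1 (0-2): L=3.7080, (cx,cy)=(1.0000,0.0000)
member 2 (1-2): L=2.8695, (cx,cy)=(0.5754,-0.8179)
member 3 (1-3): L=3.5324, (cx,cy)=(0.9965,0.0838)
member 4 (2-3): L=3.2371, (cx,cy)=(0.5774,0.8165)
member 5 (2-4): L=3.8920, (cx,cy)=(1.0000,0.0000)
member 6 (3-4): L=3.3284, (cx,cy)=(0.6078,-0.7941)
solve A·x = −loads:
  F[0-1] = -298.5884 N (compression)
  F[0-2] = +1895.6847 N (tension)
  F[1-2] = +240.1068 N (tension)
  F[1-3] = -336.1336 N (compression)
  F[2-3] = +664.1633 N (tension)
  F[2-4] = +1294.5205 N (tension)
  F[3-4] = -2129.8220 N (compression)
  Rx@0 = -1698.8800 N
  Ry@0 = +224.5506 N
  Ry@4 = +1691.2594 N

-298.588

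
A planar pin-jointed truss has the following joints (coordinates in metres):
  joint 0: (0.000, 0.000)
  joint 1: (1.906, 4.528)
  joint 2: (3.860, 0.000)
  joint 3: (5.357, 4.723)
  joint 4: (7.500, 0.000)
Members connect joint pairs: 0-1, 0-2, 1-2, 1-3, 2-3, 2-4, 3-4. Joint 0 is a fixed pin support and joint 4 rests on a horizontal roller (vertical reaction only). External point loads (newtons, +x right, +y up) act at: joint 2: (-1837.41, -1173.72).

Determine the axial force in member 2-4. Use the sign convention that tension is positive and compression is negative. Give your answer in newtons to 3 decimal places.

274.091

N=5 nodes, M=7 members, R=3 reactions → 2N=10, M+R=10
member 0 (0-1): L=4.9128, (cx,cy)=(0.3880,0.9217)
member 1 (0-2): L=3.8600, (cx,cy)=(1.0000,0.0000)
member 2 (1-2): L=4.9316, (cx,cy)=(0.3962,-0.9182)
member 3 (1-3): L=3.4565, (cx,cy)=(0.9984,0.0564)
member 4 (2-3): L=4.9546, (cx,cy)=(0.3021,0.9533)
member 5 (2-4): L=3.6400, (cx,cy)=(1.0000,0.0000)
member 6 (3-4): L=5.1864, (cx,cy)=(0.4132,-0.9106)
solve A·x = −loads:
  F[0-1] = -618.0554 N (compression)
  F[0-2] = -1597.6255 N (compression)
  F[1-2] = +591.2492 N (tension)
  F[1-3] = -474.8046 N (compression)
  F[2-3] = +661.7918 N (tension)
  F[2-4] = +274.0910 N (tension)
  F[3-4] = -663.3490 N (compression)
  Rx@0 = +1837.4100 N
  Ry@0 = +569.6454 N
  Ry@4 = +604.0746 N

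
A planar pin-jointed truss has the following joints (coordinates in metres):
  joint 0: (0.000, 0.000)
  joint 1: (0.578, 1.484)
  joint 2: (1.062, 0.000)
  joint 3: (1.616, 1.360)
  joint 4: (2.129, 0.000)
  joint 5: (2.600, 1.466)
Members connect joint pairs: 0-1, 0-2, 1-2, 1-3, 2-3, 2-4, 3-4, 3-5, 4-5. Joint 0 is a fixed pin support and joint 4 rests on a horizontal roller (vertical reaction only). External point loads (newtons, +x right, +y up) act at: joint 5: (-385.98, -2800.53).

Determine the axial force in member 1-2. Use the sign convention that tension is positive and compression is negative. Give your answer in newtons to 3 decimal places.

N=6 nodes, M=9 members, R=3 reactions → 2N=12, M+R=12
member 0 (0-1): L=1.5926, (cx,cy)=(0.3629,0.9318)
member 1 (0-2): L=1.0620, (cx,cy)=(1.0000,0.0000)
member 2 (1-2): L=1.5609, (cx,cy)=(0.3101,-0.9507)
member 3 (1-3): L=1.0454, (cx,cy)=(0.9929,-0.1186)
member 4 (2-3): L=1.4685, (cx,cy)=(0.3773,0.9261)
member 5 (2-4): L=1.0670, (cx,cy)=(1.0000,0.0000)
member 6 (3-4): L=1.4535, (cx,cy)=(0.3529,-0.9356)
member 7 (3-5): L=0.9897, (cx,cy)=(0.9942,0.1071)
member 8 (4-5): L=1.5398, (cx,cy)=(0.3059,0.9521)
solve A·x = −loads:
  F[0-1] = +379.6699 N (tension)
  F[0-2] = -523.7740 N (compression)
  F[1-2] = -405.2257 N (compression)
  F[1-3] = +265.3158 N (tension)
  F[2-3] = +415.9911 N (tension)
  F[2-4] = -806.3569 N (compression)
  F[3-4] = -316.8411 N (compression)
  F[3-5] = +535.2793 N (tension)
  F[4-5] = -3001.7365 N (compression)
  Rx@0 = +385.9800 N
  Ry@0 = -353.7825 N
  Ry@4 = +3154.3125 N

-405.226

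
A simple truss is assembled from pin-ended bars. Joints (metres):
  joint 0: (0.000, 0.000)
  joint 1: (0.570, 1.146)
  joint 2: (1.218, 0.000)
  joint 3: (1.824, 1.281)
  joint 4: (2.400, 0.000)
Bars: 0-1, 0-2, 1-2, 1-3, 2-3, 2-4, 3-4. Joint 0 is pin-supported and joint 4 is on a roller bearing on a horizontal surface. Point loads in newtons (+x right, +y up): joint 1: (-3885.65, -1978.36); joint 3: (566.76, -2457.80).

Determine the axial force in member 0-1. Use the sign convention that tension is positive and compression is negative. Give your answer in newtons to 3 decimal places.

-4077.969

N=5 nodes, M=7 members, R=3 reactions → 2N=10, M+R=10
member 0 (0-1): L=1.2799, (cx,cy)=(0.4453,0.8954)
member 1 (0-2): L=1.2180, (cx,cy)=(1.0000,0.0000)
member 2 (1-2): L=1.3165, (cx,cy)=(0.4922,-0.8705)
member 3 (1-3): L=1.2612, (cx,cy)=(0.9943,0.1070)
member 4 (2-3): L=1.4171, (cx,cy)=(0.4276,0.9040)
member 5 (2-4): L=1.1820, (cx,cy)=(1.0000,0.0000)
member 6 (3-4): L=1.4045, (cx,cy)=(0.4101,-0.9120)
solve A·x = −loads:
  F[0-1] = -4077.9685 N (compression)
  F[0-2] = -1502.8177 N (compression)
  F[1-2] = +2052.8109 N (tension)
  F[1-3] = +1065.2890 N (tension)
  F[2-3] = -1976.7909 N (compression)
  F[2-4] = +352.9287 N (tension)
  F[3-4] = -860.5956 N (compression)
  Rx@0 = +3318.8900 N
  Ry@0 = +3651.2612 N
  Ry@4 = +784.8988 N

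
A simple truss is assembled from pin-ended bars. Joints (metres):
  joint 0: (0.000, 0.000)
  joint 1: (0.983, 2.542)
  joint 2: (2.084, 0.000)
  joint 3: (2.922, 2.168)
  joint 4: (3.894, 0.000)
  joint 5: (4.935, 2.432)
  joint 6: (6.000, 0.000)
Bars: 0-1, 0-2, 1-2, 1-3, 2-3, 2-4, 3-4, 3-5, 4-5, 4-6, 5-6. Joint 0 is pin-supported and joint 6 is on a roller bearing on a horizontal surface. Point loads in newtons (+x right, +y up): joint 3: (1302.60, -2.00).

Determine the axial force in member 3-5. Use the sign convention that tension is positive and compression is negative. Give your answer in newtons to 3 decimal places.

-436.421

N=7 nodes, M=11 members, R=3 reactions → 2N=14, M+R=14
member 0 (0-1): L=2.7254, (cx,cy)=(0.3607,0.9327)
member 1 (0-2): L=2.0840, (cx,cy)=(1.0000,0.0000)
member 2 (1-2): L=2.7702, (cx,cy)=(0.3974,-0.9176)
member 3 (1-3): L=1.9747, (cx,cy)=(0.9819,-0.1894)
member 4 (2-3): L=2.3243, (cx,cy)=(0.3605,0.9327)
member 5 (2-4): L=1.8100, (cx,cy)=(1.0000,0.0000)
member 6 (3-4): L=2.3759, (cx,cy)=(0.4091,-0.9125)
member 7 (3-5): L=2.0302, (cx,cy)=(0.9915,0.1300)
member 8 (4-5): L=2.6454, (cx,cy)=(0.3935,0.9193)
member 9 (4-6): L=2.1060, (cx,cy)=(1.0000,0.0000)
member 10 (5-6): L=2.6550, (cx,cy)=(0.4011,-0.9160)
solve A·x = −loads:
  F[0-1] = +503.5392 N (tension)
  F[0-2] = +1120.9860 N (tension)
  F[1-2] = -600.1163 N (compression)
  F[1-3] = +427.8712 N (tension)
  F[2-3] = +590.3885 N (tension)
  F[2-4] = +669.6166 N (tension)
  F[3-4] = -579.0724 N (compression)
  F[3-5] = -436.4211 N (compression)
  F[4-5] = +574.7682 N (tension)
  F[4-6] = +206.5394 N (tension)
  F[5-6] = -514.8876 N (compression)
  Rx@0 = -1302.6000 N
  Ry@0 = -469.6468 N
  Ry@6 = +471.6468 N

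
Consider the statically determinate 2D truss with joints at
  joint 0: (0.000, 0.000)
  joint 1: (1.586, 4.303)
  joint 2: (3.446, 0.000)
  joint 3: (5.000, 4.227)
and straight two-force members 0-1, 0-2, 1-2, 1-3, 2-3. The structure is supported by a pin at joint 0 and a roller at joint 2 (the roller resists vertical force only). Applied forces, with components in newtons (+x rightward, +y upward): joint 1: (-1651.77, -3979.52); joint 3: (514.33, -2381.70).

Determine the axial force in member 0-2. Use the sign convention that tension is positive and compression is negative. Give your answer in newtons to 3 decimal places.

-213.932

N=4 nodes, M=5 members, R=3 reactions → 2N=8, M+R=8
member 0 (0-1): L=4.5860, (cx,cy)=(0.3458,0.9383)
member 1 (0-2): L=3.4460, (cx,cy)=(1.0000,0.0000)
member 2 (1-2): L=4.6878, (cx,cy)=(0.3968,-0.9179)
member 3 (1-3): L=3.4148, (cx,cy)=(0.9998,-0.0223)
member 4 (2-3): L=4.5036, (cx,cy)=(0.3451,0.9386)
solve A·x = −loads:
  F[0-1] = -2670.3582 N (compression)
  F[0-2] = -213.9321 N (compression)
  F[1-2] = -1639.1781 N (compression)
  F[1-3] = +1378.9888 N (tension)
  F[2-3] = -2504.8533 N (compression)
  Rx@0 = +1137.4400 N
  Ry@0 = +2505.5829 N
  Ry@2 = +3855.6371 N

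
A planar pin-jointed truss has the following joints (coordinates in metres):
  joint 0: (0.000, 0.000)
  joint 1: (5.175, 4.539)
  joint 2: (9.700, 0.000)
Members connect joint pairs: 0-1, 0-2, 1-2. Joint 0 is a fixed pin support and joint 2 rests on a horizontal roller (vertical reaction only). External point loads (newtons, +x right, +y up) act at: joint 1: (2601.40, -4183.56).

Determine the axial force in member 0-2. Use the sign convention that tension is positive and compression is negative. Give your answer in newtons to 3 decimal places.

N=3 nodes, M=3 members, R=3 reactions → 2N=6, M+R=6
member 0 (0-1): L=6.8835, (cx,cy)=(0.7518,0.6594)
member 1 (0-2): L=9.7000, (cx,cy)=(1.0000,0.0000)
member 2 (1-2): L=6.4092, (cx,cy)=(0.7060,-0.7082)
solve A·x = −loads:
  F[0-1] = -1113.6125 N (compression)
  F[0-2] = +3438.6063 N (tension)
  F[1-2] = -4870.4523 N (compression)
  Rx@0 = -2601.4000 N
  Ry@0 = +734.3149 N
  Ry@2 = +3449.2451 N

3438.606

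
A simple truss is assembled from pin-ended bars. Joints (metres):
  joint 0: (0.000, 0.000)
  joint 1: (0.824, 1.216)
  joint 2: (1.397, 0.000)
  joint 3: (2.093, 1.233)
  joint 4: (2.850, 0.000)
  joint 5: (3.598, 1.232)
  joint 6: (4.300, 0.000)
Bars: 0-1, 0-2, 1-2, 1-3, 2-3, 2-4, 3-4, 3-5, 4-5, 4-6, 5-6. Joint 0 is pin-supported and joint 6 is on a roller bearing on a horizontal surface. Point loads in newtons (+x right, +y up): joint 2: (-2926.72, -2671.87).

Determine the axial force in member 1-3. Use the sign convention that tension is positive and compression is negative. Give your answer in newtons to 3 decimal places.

-2059.505

N=7 nodes, M=11 members, R=3 reactions → 2N=14, M+R=14
member 0 (0-1): L=1.4689, (cx,cy)=(0.5610,0.8278)
member 1 (0-2): L=1.3970, (cx,cy)=(1.0000,0.0000)
member 2 (1-2): L=1.3442, (cx,cy)=(0.4263,-0.9046)
member 3 (1-3): L=1.2691, (cx,cy)=(0.9999,0.0134)
member 4 (2-3): L=1.4159, (cx,cy)=(0.4916,0.8708)
member 5 (2-4): L=1.4530, (cx,cy)=(1.0000,0.0000)
member 6 (3-4): L=1.4468, (cx,cy)=(0.5232,-0.8522)
member 7 (3-5): L=1.5050, (cx,cy)=(1.0000,-0.0007)
member 8 (4-5): L=1.4413, (cx,cy)=(0.5190,0.8548)
member 9 (4-6): L=1.4500, (cx,cy)=(1.0000,0.0000)
member 10 (5-6): L=1.4180, (cx,cy)=(0.4951,-0.8689)
solve A·x = −loads:
  F[0-1] = -2178.9588 N (compression)
  F[0-2] = -1704.3926 N (compression)
  F[1-2] = +1963.5603 N (tension)
  F[1-3] = -2059.5047 N (compression)
  F[2-3] = +1028.4732 N (tension)
  F[2-4] = +1553.7550 N (tension)
  F[3-4] = -1017.7949 N (compression)
  F[3-5] = -1021.2345 N (compression)
  F[4-5] = +1014.7183 N (tension)
  F[4-6] = +494.6177 N (tension)
  F[5-6] = -999.0758 N (compression)
  Rx@0 = +2926.7200 N
  Ry@0 = +1803.8229 N
  Ry@6 = +868.0471 N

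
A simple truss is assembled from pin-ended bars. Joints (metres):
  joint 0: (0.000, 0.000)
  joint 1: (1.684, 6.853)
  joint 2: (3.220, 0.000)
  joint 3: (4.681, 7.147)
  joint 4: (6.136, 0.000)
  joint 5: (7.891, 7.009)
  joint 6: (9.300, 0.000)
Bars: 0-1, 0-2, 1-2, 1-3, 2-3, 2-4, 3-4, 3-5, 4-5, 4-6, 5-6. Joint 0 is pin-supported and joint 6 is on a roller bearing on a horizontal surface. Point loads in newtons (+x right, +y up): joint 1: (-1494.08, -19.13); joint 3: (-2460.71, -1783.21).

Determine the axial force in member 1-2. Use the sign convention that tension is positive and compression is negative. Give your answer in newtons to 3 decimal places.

3937.762

N=7 nodes, M=11 members, R=3 reactions → 2N=14, M+R=14
member 0 (0-1): L=7.0569, (cx,cy)=(0.2386,0.9711)
member 1 (0-2): L=3.2200, (cx,cy)=(1.0000,0.0000)
member 2 (1-2): L=7.0230, (cx,cy)=(0.2187,-0.9758)
member 3 (1-3): L=3.0114, (cx,cy)=(0.9952,0.0976)
member 4 (2-3): L=7.2948, (cx,cy)=(0.2003,0.9797)
member 5 (2-4): L=2.9160, (cx,cy)=(1.0000,0.0000)
member 6 (3-4): L=7.2936, (cx,cy)=(0.1995,-0.9799)
member 7 (3-5): L=3.2130, (cx,cy)=(0.9991,-0.0430)
member 8 (4-5): L=7.2254, (cx,cy)=(0.2429,0.9701)
member 9 (4-6): L=3.1640, (cx,cy)=(1.0000,0.0000)
member 10 (5-6): L=7.1492, (cx,cy)=(0.1971,-0.9804)
solve A·x = −loads:
  F[0-1] = -4009.1544 N (compression)
  F[0-2] = -2998.0751 N (compression)
  F[1-2] = +3937.7625 N (tension)
  F[1-3] = -325.4140 N (compression)
  F[2-3] = -3921.8920 N (compression)
  F[2-4] = -1351.3756 N (compression)
  F[3-4] = +2092.9101 N (tension)
  F[3-5] = +934.7237 N (tension)
  F[4-5] = -2114.1552 N (compression)
  F[4-6] = -420.3459 N (compression)
  F[5-6] = +2132.8217 N (tension)
  Rx@0 = +3954.7900 N
  Ry@0 = +3893.3296 N
  Ry@6 = -2090.9896 N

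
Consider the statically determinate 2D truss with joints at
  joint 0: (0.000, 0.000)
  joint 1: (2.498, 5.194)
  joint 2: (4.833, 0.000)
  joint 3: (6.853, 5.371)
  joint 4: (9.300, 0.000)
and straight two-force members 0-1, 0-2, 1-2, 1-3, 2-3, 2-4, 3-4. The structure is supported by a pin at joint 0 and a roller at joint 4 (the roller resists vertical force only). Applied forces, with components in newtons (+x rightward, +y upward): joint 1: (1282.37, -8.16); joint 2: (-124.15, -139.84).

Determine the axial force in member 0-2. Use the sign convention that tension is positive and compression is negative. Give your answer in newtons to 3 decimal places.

N=5 nodes, M=7 members, R=3 reactions → 2N=10, M+R=10
member 0 (0-1): L=5.7635, (cx,cy)=(0.4334,0.9012)
member 1 (0-2): L=4.8330, (cx,cy)=(1.0000,0.0000)
member 2 (1-2): L=5.6947, (cx,cy)=(0.4100,-0.9121)
member 3 (1-3): L=4.3586, (cx,cy)=(0.9992,0.0406)
member 4 (2-3): L=5.7383, (cx,cy)=(0.3520,0.9360)
member 5 (2-4): L=4.4670, (cx,cy)=(1.0000,0.0000)
member 6 (3-4): L=5.9022, (cx,cy)=(0.4146,-0.9100)
solve A·x = −loads:
  F[0-1] = +713.5659 N (tension)
  F[0-2] = +848.9469 N (tension)
  F[1-2] = -743.7730 N (compression)
  F[1-3] = -668.6802 N (compression)
  F[2-3] = +874.1686 N (tension)
  F[2-4] = +360.4030 N (tension)
  F[3-4] = -869.2909 N (compression)
  Rx@0 = -1158.2200 N
  Ry@0 = -643.0602 N
  Ry@4 = +791.0602 N

848.947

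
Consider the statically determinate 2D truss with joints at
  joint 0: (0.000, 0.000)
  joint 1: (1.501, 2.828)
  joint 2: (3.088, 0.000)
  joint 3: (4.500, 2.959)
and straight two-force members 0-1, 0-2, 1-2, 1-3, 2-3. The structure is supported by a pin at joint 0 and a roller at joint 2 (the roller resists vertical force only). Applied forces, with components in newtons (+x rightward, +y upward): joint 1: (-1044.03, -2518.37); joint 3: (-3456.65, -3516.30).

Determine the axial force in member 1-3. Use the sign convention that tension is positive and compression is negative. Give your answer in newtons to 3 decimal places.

N=4 nodes, M=5 members, R=3 reactions → 2N=8, M+R=8
member 0 (0-1): L=3.2017, (cx,cy)=(0.4688,0.8833)
member 1 (0-2): L=3.0880, (cx,cy)=(1.0000,0.0000)
member 2 (1-2): L=3.2429, (cx,cy)=(0.4894,-0.8721)
member 3 (1-3): L=3.0019, (cx,cy)=(0.9990,0.0436)
member 4 (2-3): L=3.2786, (cx,cy)=(0.4307,0.9025)
solve A·x = −loads:
  F[0-1] = -4477.3186 N (compression)
  F[0-2] = -2401.6223 N (compression)
  F[1-2] = +1556.1454 N (tension)
  F[1-3] = -1818.3103 N (compression)
  F[2-3] = -3808.2094 N (compression)
  Rx@0 = +4500.6800 N
  Ry@0 = +3954.7868 N
  Ry@2 = +2079.8832 N

-1818.310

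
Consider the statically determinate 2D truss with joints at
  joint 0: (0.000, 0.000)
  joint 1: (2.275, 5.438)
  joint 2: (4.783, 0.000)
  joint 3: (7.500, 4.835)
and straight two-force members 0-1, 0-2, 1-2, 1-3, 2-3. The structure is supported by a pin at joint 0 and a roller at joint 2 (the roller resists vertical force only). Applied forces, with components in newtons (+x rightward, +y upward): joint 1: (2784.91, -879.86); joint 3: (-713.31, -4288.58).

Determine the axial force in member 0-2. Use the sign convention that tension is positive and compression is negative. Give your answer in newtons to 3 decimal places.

222.482

N=4 nodes, M=5 members, R=3 reactions → 2N=8, M+R=8
member 0 (0-1): L=5.8947, (cx,cy)=(0.3859,0.9225)
member 1 (0-2): L=4.7830, (cx,cy)=(1.0000,0.0000)
member 2 (1-2): L=5.9885, (cx,cy)=(0.4188,-0.9081)
member 3 (1-3): L=5.2597, (cx,cy)=(0.9934,-0.1146)
member 4 (2-3): L=5.5461, (cx,cy)=(0.4899,0.8718)
solve A·x = −loads:
  F[0-1] = +4791.2061 N (tension)
  F[0-2] = +222.4818 N (tension)
  F[1-2] = -6038.8514 N (compression)
  F[1-3] = +1603.8786 N (tension)
  F[2-3] = -4708.4015 N (compression)
  Rx@0 = -2071.6000 N
  Ry@0 = -4420.0020 N
  Ry@2 = +9588.4420 N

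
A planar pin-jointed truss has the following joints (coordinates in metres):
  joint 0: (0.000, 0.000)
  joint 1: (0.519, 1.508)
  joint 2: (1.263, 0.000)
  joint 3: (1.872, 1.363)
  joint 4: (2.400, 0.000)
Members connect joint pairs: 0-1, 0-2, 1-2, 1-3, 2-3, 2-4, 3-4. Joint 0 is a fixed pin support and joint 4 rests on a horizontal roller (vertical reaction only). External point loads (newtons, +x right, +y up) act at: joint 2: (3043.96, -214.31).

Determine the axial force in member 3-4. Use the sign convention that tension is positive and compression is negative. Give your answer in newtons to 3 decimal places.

N=5 nodes, M=7 members, R=3 reactions → 2N=10, M+R=10
member 0 (0-1): L=1.5948, (cx,cy)=(0.3254,0.9456)
member 1 (0-2): L=1.2630, (cx,cy)=(1.0000,0.0000)
member 2 (1-2): L=1.6815, (cx,cy)=(0.4424,-0.8968)
member 3 (1-3): L=1.3607, (cx,cy)=(0.9943,-0.1066)
member 4 (2-3): L=1.4929, (cx,cy)=(0.4079,0.9130)
member 5 (2-4): L=1.1370, (cx,cy)=(1.0000,0.0000)
member 6 (3-4): L=1.4617, (cx,cy)=(0.3612,-0.9325)
solve A·x = −loads:
  F[0-1] = -107.3742 N (compression)
  F[0-2] = +3078.9028 N (tension)
  F[1-2] = +123.9429 N (tension)
  F[1-3] = -90.2954 N (compression)
  F[2-3] = +112.9878 N (tension)
  F[2-4] = +43.6891 N (tension)
  F[3-4] = -120.9471 N (compression)
  Rx@0 = -3043.9600 N
  Ry@0 = +101.5294 N
  Ry@4 = +112.7806 N

-120.947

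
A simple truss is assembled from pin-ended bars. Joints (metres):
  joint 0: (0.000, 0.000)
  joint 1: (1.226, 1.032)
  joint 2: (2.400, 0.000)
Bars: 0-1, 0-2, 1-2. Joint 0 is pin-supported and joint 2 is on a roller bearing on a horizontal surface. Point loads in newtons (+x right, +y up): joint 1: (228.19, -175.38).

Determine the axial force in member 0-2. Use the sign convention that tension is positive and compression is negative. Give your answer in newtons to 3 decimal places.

213.540

N=3 nodes, M=3 members, R=3 reactions → 2N=6, M+R=6
member 0 (0-1): L=1.6025, (cx,cy)=(0.7650,0.6440)
member 1 (0-2): L=2.4000, (cx,cy)=(1.0000,0.0000)
member 2 (1-2): L=1.5631, (cx,cy)=(0.7511,-0.6602)
solve A·x = −loads:
  F[0-1] = +19.1491 N (tension)
  F[0-2] = +213.5402 N (tension)
  F[1-2] = -284.3151 N (compression)
  Rx@0 = -228.1900 N
  Ry@0 = -12.3316 N
  Ry@2 = +187.7117 N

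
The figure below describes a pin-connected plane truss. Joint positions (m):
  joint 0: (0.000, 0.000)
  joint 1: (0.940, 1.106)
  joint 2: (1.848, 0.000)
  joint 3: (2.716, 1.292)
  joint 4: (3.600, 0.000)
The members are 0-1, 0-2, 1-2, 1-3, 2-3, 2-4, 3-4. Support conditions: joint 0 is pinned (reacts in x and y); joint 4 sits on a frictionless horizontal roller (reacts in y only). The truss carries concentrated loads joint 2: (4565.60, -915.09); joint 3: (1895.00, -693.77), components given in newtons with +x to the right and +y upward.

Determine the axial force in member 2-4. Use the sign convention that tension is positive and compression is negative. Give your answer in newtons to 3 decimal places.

1144.856

N=5 nodes, M=7 members, R=3 reactions → 2N=10, M+R=10
member 0 (0-1): L=1.4515, (cx,cy)=(0.6476,0.7620)
member 1 (0-2): L=1.8480, (cx,cy)=(1.0000,0.0000)
member 2 (1-2): L=1.4310, (cx,cy)=(0.6345,-0.7729)
member 3 (1-3): L=1.7857, (cx,cy)=(0.9946,0.1042)
member 4 (2-3): L=1.5565, (cx,cy)=(0.5577,0.8301)
member 5 (2-4): L=1.7520, (cx,cy)=(1.0000,0.0000)
member 6 (3-4): L=1.5655, (cx,cy)=(0.5647,-0.8253)
solve A·x = −loads:
  F[0-1] = +84.5063 N (tension)
  F[0-2] = +6405.8730 N (tension)
  F[1-2] = -69.8873 N (compression)
  F[1-3] = +99.6145 N (tension)
  F[2-3] = +1167.5013 N (tension)
  F[2-4] = +1144.8563 N (tension)
  F[3-4] = -2027.4286 N (compression)
  Rx@0 = -6460.6000 N
  Ry@0 = -64.3916 N
  Ry@4 = +1673.2516 N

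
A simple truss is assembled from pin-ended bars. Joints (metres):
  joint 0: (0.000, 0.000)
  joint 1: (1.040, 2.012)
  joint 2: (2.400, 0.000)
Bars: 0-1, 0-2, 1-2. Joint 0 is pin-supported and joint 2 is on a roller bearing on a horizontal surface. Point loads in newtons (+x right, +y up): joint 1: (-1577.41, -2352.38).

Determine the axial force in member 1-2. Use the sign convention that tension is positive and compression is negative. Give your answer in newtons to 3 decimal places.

365.765

N=3 nodes, M=3 members, R=3 reactions → 2N=6, M+R=6
member 0 (0-1): L=2.2649, (cx,cy)=(0.4592,0.8883)
member 1 (0-2): L=2.4000, (cx,cy)=(1.0000,0.0000)
member 2 (1-2): L=2.4285, (cx,cy)=(0.5600,-0.8285)
solve A·x = −loads:
  F[0-1] = -2989.1766 N (compression)
  F[0-2] = -204.8319 N (compression)
  F[1-2] = +365.7646 N (tension)
  Rx@0 = +1577.4100 N
  Ry@0 = +2655.4107 N
  Ry@2 = -303.0307 N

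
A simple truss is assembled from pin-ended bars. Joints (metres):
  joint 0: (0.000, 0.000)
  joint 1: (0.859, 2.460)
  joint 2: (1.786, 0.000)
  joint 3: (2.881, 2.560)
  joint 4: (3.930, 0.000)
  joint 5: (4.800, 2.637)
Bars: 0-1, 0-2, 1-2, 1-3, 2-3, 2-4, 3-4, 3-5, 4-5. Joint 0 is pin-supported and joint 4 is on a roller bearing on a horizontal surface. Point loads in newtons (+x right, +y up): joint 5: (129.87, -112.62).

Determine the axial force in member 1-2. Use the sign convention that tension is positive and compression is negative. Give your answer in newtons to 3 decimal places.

-115.544

N=6 nodes, M=9 members, R=3 reactions → 2N=12, M+R=12
member 0 (0-1): L=2.6057, (cx,cy)=(0.3297,0.9441)
member 1 (0-2): L=1.7860, (cx,cy)=(1.0000,0.0000)
member 2 (1-2): L=2.6289, (cx,cy)=(0.3526,-0.9358)
member 3 (1-3): L=2.0245, (cx,cy)=(0.9988,0.0494)
member 4 (2-3): L=2.7844, (cx,cy)=(0.3933,0.9194)
member 5 (2-4): L=2.1440, (cx,cy)=(1.0000,0.0000)
member 6 (3-4): L=2.7666, (cx,cy)=(0.3792,-0.9253)
member 7 (3-5): L=1.9205, (cx,cy)=(0.9992,0.0401)
member 8 (4-5): L=2.7768, (cx,cy)=(0.3133,0.9497)
solve A·x = −loads:
  F[0-1] = +118.7091 N (tension)
  F[0-2] = +90.7356 N (tension)
  F[1-2] = -115.5444 N (compression)
  F[1-3] = +79.9757 N (tension)
  F[2-3] = +117.5981 N (tension)
  F[2-4] = +3.7442 N (tension)
  F[3-4] = -113.7771 N (compression)
  F[3-5] = +169.4026 N (tension)
  F[4-5] = -125.7428 N (compression)
  Rx@0 = -129.8700 N
  Ry@0 = -112.0729 N
  Ry@4 = +224.6929 N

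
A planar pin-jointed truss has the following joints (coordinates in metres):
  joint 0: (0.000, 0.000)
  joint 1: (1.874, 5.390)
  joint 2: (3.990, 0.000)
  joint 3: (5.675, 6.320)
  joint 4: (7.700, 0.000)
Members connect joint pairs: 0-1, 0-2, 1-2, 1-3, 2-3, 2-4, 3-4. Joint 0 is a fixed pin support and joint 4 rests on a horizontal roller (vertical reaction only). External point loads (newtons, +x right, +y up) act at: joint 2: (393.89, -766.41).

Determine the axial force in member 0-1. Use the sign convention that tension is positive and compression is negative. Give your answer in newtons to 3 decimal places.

N=5 nodes, M=7 members, R=3 reactions → 2N=10, M+R=10
member 0 (0-1): L=5.7065, (cx,cy)=(0.3284,0.9445)
member 1 (0-2): L=3.9900, (cx,cy)=(1.0000,0.0000)
member 2 (1-2): L=5.7905, (cx,cy)=(0.3654,-0.9308)
member 3 (1-3): L=3.9131, (cx,cy)=(0.9713,0.2377)
member 4 (2-3): L=6.5408, (cx,cy)=(0.2576,0.9662)
member 5 (2-4): L=3.7100, (cx,cy)=(1.0000,0.0000)
member 6 (3-4): L=6.6365, (cx,cy)=(0.3051,-0.9523)
solve A·x = −loads:
  F[0-1] = -390.9528 N (compression)
  F[0-2] = +522.2782 N (tension)
  F[1-2] = +331.1515 N (tension)
  F[1-3] = -256.7568 N (compression)
  F[2-3] = +474.1653 N (tension)
  F[2-4] = +127.2481 N (tension)
  F[3-4] = -417.0276 N (compression)
  Rx@0 = -393.8900 N
  Ry@0 = +369.2703 N
  Ry@4 = +397.1397 N

-390.953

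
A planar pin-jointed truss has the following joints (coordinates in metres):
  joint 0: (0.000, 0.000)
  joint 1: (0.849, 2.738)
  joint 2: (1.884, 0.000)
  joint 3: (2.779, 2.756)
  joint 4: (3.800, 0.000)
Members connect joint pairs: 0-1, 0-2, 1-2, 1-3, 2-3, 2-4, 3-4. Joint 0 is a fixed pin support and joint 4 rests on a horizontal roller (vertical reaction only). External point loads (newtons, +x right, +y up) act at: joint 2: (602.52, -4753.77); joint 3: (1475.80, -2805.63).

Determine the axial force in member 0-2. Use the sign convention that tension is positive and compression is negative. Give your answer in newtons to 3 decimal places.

N=5 nodes, M=7 members, R=3 reactions → 2N=10, M+R=10
member 0 (0-1): L=2.8666, (cx,cy)=(0.2962,0.9551)
member 1 (0-2): L=1.8840, (cx,cy)=(1.0000,0.0000)
member 2 (1-2): L=2.9271, (cx,cy)=(0.3536,-0.9354)
member 3 (1-3): L=1.9301, (cx,cy)=(1.0000,0.0093)
member 4 (2-3): L=2.8977, (cx,cy)=(0.3089,0.9511)
member 5 (2-4): L=1.9160, (cx,cy)=(1.0000,0.0000)
member 6 (3-4): L=2.9390, (cx,cy)=(0.3474,-0.9377)
solve A·x = −loads:
  F[0-1] = -2178.1053 N (compression)
  F[0-2] = +2723.4068 N (tension)
  F[1-2] = +2209.8393 N (tension)
  F[1-3] = -1426.5331 N (compression)
  F[2-3] = +2824.8067 N (tension)
  F[2-4] = +2029.7799 N (tension)
  F[3-4] = -5842.9103 N (compression)
  Rx@0 = -2078.3200 N
  Ry@0 = +2080.3860 N
  Ry@4 = +5479.0140 N

2723.407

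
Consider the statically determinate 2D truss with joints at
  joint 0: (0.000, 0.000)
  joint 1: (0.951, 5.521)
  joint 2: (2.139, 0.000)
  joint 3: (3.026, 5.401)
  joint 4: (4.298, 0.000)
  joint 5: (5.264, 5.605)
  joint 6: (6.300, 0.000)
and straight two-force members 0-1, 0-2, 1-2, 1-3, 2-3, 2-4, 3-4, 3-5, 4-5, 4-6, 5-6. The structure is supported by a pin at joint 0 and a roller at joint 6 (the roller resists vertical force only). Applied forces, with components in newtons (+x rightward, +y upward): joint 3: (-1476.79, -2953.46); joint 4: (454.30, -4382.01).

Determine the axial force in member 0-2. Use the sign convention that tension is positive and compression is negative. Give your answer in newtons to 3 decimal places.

-300.167

N=7 nodes, M=11 members, R=3 reactions → 2N=14, M+R=14
member 0 (0-1): L=5.6023, (cx,cy)=(0.1698,0.9855)
member 1 (0-2): L=2.1390, (cx,cy)=(1.0000,0.0000)
member 2 (1-2): L=5.6474, (cx,cy)=(0.2104,-0.9776)
member 3 (1-3): L=2.0785, (cx,cy)=(0.9983,-0.0577)
member 4 (2-3): L=5.4734, (cx,cy)=(0.1621,0.9868)
member 5 (2-4): L=2.1590, (cx,cy)=(1.0000,0.0000)
member 6 (3-4): L=5.5488, (cx,cy)=(0.2292,-0.9734)
member 7 (3-5): L=2.2473, (cx,cy)=(0.9959,0.0908)
member 8 (4-5): L=5.6876, (cx,cy)=(0.1698,0.9855)
member 9 (4-6): L=2.0020, (cx,cy)=(1.0000,0.0000)
member 10 (5-6): L=5.6999, (cx,cy)=(0.1818,-0.9833)
solve A·x = −loads:
  F[0-1] = -4255.1772 N (compression)
  F[0-2] = -300.1673 N (compression)
  F[1-2] = +4386.7219 N (tension)
  F[1-3] = -1647.8773 N (compression)
  F[2-3] = -4346.0102 N (compression)
  F[2-4] = +1326.9440 N (tension)
  F[3-4] = +1167.1099 N (tension)
  F[3-5] = -1144.9196 N (compression)
  F[4-5] = +3293.8356 N (tension)
  F[4-6] = +580.7605 N (tension)
  F[5-6] = -3195.2703 N (compression)
  Rx@0 = +1022.4900 N
  Ry@0 = +4193.4214 N
  Ry@6 = +3142.0486 N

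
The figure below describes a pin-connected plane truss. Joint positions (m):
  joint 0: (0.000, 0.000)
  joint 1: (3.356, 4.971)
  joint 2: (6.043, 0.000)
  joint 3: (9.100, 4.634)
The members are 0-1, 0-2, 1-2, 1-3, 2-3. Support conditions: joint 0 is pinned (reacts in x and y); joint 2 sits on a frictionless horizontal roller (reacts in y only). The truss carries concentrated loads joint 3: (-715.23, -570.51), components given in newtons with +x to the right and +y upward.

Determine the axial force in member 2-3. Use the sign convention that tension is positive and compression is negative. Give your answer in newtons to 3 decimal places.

N=4 nodes, M=5 members, R=3 reactions → 2N=8, M+R=8
member 0 (0-1): L=5.9978, (cx,cy)=(0.5595,0.8288)
member 1 (0-2): L=6.0430, (cx,cy)=(1.0000,0.0000)
member 2 (1-2): L=5.6507, (cx,cy)=(0.4755,-0.8797)
member 3 (1-3): L=5.7539, (cx,cy)=(0.9983,-0.0586)
member 4 (2-3): L=5.5515, (cx,cy)=(0.5507,0.8347)
solve A·x = −loads:
  F[0-1] = -313.5346 N (compression)
  F[0-2] = -539.7952 N (compression)
  F[1-2] = +317.1499 N (tension)
  F[1-3] = -326.8048 N (compression)
  F[2-3] = -706.3981 N (compression)
  Rx@0 = +715.2300 N
  Ry@0 = +259.8588 N
  Ry@2 = +310.6512 N

-706.398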